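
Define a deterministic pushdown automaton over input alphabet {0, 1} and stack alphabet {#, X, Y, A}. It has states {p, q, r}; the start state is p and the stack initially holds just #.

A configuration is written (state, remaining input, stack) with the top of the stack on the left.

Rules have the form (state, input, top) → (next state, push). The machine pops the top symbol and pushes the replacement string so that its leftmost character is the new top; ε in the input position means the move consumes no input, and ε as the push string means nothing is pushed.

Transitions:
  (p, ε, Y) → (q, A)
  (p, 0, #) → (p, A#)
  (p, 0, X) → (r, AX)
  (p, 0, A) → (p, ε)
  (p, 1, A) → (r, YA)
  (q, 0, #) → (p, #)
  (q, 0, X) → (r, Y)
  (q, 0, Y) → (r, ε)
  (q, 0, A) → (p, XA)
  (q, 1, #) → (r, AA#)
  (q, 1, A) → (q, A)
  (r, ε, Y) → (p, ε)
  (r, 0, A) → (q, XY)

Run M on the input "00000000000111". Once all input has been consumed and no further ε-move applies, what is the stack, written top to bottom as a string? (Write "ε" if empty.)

A#

(p, 00000000000111, #)
  read 0, top #: go to p, push A# → (p, 0000000000111, A#)
  read 0, top A: go to p, push ε → (p, 000000000111, #)
  read 0, top #: go to p, push A# → (p, 00000000111, A#)
  read 0, top A: go to p, push ε → (p, 0000000111, #)
  read 0, top #: go to p, push A# → (p, 000000111, A#)
  read 0, top A: go to p, push ε → (p, 00000111, #)
  read 0, top #: go to p, push A# → (p, 0000111, A#)
  read 0, top A: go to p, push ε → (p, 000111, #)
  read 0, top #: go to p, push A# → (p, 00111, A#)
  read 0, top A: go to p, push ε → (p, 0111, #)
  read 0, top #: go to p, push A# → (p, 111, A#)
  read 1, top A: go to r, push YA → (r, 11, YA#)
  ε-move, top Y: go to p, push ε → (p, 11, A#)
  read 1, top A: go to r, push YA → (r, 1, YA#)
  ε-move, top Y: go to p, push ε → (p, 1, A#)
  read 1, top A: go to r, push YA → (r, ε, YA#)
  ε-move, top Y: go to p, push ε → (p, ε, A#)
All input consumed in state p with stack A#.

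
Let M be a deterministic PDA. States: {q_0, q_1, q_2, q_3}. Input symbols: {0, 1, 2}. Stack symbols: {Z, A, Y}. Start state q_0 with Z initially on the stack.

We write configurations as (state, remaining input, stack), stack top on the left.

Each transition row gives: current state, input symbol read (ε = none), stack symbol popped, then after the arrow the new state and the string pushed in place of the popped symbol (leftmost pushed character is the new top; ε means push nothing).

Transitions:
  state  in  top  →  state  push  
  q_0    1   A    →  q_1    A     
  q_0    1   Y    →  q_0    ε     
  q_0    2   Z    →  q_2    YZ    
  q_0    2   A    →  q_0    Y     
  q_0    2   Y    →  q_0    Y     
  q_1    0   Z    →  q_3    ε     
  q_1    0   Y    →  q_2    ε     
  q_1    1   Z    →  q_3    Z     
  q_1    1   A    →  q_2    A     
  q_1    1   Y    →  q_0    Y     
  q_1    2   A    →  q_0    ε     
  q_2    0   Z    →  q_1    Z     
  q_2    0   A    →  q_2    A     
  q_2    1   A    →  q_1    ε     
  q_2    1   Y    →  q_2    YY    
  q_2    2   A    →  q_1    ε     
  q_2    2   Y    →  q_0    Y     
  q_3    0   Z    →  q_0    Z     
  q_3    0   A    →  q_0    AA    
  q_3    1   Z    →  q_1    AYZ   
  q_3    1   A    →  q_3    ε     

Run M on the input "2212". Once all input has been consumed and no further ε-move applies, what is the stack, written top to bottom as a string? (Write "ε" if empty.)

(q_0, 2212, Z) ⊢ (q_2, 212, YZ) ⊢ (q_0, 12, YZ) ⊢ (q_0, 2, Z) ⊢ (q_2, ε, YZ)
All input consumed in state q_2 with stack YZ.

YZ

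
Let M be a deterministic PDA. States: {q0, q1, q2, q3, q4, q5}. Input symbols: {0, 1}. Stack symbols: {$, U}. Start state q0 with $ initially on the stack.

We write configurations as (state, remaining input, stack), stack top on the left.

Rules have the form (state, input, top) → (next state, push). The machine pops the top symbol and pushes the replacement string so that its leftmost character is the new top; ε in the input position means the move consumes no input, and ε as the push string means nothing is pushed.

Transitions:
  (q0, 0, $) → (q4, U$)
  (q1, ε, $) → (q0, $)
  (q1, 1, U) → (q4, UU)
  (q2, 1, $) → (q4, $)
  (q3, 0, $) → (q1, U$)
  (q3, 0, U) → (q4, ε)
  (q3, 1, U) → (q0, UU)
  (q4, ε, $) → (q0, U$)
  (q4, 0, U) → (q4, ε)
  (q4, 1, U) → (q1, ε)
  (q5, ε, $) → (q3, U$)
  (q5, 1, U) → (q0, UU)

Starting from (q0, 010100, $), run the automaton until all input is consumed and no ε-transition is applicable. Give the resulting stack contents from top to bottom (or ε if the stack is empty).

U$

(q0, 010100, $)
  read 0, top $: go to q4, push U$ → (q4, 10100, U$)
  read 1, top U: go to q1, push ε → (q1, 0100, $)
  ε-move, top $: go to q0, push $ → (q0, 0100, $)
  read 0, top $: go to q4, push U$ → (q4, 100, U$)
  read 1, top U: go to q1, push ε → (q1, 00, $)
  ε-move, top $: go to q0, push $ → (q0, 00, $)
  read 0, top $: go to q4, push U$ → (q4, 0, U$)
  read 0, top U: go to q4, push ε → (q4, ε, $)
  ε-move, top $: go to q0, push U$ → (q0, ε, U$)
All input consumed in state q0 with stack U$.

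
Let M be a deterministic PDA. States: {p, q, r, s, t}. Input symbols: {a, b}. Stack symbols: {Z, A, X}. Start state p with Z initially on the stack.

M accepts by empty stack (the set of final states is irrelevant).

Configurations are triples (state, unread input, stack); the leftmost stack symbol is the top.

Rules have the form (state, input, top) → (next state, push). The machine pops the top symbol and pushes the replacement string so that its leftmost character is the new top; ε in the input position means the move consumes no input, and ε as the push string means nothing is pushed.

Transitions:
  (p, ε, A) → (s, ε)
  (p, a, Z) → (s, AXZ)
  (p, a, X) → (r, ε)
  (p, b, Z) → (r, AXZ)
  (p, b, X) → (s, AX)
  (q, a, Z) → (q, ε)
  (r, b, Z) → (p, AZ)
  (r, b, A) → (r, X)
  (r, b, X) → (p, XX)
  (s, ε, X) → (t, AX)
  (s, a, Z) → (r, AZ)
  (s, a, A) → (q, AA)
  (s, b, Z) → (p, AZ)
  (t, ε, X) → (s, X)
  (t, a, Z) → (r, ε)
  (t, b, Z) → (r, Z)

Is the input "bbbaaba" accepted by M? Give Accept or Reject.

Reject

(p, bbbaaba, Z) ⊢ (r, bbaaba, AXZ) ⊢ (r, baaba, XXZ) ⊢ (p, aaba, XXXZ) ⊢ (r, aba, XXZ)
No transition applies at (r, aba, XXZ); input not fully consumed.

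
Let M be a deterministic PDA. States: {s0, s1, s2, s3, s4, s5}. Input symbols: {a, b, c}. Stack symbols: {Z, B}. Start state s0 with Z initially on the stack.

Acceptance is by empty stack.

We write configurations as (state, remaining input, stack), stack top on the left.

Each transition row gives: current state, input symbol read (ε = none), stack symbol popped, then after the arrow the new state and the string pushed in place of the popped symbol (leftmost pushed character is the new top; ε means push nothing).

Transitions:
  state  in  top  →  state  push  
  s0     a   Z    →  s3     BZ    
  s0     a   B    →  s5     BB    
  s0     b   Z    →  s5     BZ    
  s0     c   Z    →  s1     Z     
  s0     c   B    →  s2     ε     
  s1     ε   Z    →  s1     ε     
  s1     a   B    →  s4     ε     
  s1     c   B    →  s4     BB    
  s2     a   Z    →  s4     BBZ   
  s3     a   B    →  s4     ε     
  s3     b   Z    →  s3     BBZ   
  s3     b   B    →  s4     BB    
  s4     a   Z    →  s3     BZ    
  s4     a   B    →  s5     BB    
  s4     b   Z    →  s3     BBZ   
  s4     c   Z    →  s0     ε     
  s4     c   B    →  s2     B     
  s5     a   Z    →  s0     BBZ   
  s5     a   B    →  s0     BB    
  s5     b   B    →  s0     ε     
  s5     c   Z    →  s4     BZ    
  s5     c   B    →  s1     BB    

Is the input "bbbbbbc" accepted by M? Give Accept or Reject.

Accept

(s0, bbbbbbc, Z)
  read b, top Z: go to s5, push BZ → (s5, bbbbbc, BZ)
  read b, top B: go to s0, push ε → (s0, bbbbc, Z)
  read b, top Z: go to s5, push BZ → (s5, bbbc, BZ)
  read b, top B: go to s0, push ε → (s0, bbc, Z)
  read b, top Z: go to s5, push BZ → (s5, bc, BZ)
  read b, top B: go to s0, push ε → (s0, c, Z)
  read c, top Z: go to s1, push Z → (s1, ε, Z)
  ε-move, top Z: go to s1, push ε → (s1, ε, ε)
All input consumed and the stack is empty.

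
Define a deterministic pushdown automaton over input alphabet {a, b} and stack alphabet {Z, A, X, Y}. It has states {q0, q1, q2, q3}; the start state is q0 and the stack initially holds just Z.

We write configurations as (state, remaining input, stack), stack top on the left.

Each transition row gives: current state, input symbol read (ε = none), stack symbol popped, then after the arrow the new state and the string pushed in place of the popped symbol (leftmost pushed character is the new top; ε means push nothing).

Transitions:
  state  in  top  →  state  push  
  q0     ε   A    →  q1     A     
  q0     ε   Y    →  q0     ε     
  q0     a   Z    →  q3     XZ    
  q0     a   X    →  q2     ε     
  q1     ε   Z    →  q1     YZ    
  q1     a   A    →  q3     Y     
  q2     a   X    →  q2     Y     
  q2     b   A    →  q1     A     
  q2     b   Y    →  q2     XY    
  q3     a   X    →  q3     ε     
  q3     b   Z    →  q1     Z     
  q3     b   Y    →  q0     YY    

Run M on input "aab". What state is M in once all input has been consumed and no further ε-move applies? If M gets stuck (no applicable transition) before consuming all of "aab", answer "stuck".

q1

(q0, aab, Z)
  read a, top Z: go to q3, push XZ → (q3, ab, XZ)
  read a, top X: go to q3, push ε → (q3, b, Z)
  read b, top Z: go to q1, push Z → (q1, ε, Z)
  ε-move, top Z: go to q1, push YZ → (q1, ε, YZ)
All input consumed; M is in state q1.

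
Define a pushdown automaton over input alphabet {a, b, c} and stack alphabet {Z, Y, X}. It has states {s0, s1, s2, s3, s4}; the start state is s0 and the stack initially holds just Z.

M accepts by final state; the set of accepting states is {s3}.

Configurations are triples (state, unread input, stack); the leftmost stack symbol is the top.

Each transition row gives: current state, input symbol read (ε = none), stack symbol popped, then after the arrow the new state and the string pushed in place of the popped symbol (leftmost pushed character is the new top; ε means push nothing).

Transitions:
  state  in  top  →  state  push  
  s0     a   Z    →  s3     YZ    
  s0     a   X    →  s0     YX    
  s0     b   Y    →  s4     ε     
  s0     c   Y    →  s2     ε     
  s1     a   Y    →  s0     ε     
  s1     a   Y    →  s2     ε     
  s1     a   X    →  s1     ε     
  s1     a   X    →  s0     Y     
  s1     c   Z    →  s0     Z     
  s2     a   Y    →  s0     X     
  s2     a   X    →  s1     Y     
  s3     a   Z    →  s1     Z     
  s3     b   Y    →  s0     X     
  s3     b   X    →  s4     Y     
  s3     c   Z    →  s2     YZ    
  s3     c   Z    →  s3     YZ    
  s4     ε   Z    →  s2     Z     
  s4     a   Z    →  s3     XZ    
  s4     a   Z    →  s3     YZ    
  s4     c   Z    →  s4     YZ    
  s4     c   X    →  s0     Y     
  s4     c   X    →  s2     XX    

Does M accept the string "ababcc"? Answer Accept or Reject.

Reject

No computation consumes all input and reaches a final state.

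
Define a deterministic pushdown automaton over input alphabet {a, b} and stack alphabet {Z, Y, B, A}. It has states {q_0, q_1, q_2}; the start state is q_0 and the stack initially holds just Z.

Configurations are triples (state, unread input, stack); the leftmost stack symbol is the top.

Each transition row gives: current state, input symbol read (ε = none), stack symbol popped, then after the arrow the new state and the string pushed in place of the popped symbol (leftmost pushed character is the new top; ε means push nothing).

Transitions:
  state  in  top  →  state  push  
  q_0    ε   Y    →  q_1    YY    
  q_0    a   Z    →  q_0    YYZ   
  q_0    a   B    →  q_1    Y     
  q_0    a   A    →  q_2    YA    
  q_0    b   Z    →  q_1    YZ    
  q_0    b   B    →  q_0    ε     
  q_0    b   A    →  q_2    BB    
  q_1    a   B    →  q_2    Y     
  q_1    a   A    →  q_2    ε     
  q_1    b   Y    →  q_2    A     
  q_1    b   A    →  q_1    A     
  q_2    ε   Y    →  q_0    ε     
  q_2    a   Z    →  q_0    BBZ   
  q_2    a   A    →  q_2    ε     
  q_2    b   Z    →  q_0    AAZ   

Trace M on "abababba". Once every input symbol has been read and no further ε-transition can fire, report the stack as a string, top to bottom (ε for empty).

(q_0, abababba, Z) ⊢ (q_0, bababba, YYZ) ⊢ (q_1, bababba, YYYZ) ⊢ (q_2, ababba, AYYZ) ⊢ (q_2, babba, YYZ) ⊢ (q_0, babba, YZ) ⊢ (q_1, babba, YYZ) ⊢ (q_2, abba, AYZ) ⊢ (q_2, bba, YZ) ⊢ (q_0, bba, Z) ⊢ (q_1, ba, YZ) ⊢ (q_2, a, AZ) ⊢ (q_2, ε, Z)
All input consumed in state q_2 with stack Z.

Z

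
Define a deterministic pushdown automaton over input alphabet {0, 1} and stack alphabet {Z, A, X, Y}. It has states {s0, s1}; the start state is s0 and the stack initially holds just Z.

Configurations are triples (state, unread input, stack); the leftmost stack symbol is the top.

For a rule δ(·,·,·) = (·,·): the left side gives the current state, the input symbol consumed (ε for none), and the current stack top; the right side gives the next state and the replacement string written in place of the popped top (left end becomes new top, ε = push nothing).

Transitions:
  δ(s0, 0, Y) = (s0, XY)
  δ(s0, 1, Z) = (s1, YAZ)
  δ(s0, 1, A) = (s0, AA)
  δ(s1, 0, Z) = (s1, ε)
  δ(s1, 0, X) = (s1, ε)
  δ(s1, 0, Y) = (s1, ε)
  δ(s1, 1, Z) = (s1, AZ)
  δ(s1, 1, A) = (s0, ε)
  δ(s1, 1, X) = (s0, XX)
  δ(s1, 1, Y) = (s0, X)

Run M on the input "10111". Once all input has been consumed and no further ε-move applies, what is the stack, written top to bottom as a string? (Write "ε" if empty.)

XAZ

(s0, 10111, Z)
  read 1, top Z: go to s1, push YAZ → (s1, 0111, YAZ)
  read 0, top Y: go to s1, push ε → (s1, 111, AZ)
  read 1, top A: go to s0, push ε → (s0, 11, Z)
  read 1, top Z: go to s1, push YAZ → (s1, 1, YAZ)
  read 1, top Y: go to s0, push X → (s0, ε, XAZ)
All input consumed in state s0 with stack XAZ.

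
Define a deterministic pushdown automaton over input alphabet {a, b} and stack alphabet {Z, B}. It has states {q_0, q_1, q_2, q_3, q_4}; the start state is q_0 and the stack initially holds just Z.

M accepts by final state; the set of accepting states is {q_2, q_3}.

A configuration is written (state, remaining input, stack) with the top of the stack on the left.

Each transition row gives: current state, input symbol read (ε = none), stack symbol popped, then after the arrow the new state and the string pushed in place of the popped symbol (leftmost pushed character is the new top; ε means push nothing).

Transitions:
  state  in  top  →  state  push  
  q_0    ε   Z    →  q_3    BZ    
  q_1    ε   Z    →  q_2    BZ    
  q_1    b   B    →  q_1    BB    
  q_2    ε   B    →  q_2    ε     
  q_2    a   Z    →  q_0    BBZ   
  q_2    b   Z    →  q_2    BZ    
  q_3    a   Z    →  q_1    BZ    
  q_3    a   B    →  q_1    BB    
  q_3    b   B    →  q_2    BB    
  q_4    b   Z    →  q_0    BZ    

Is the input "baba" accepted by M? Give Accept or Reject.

Reject

(q_0, baba, Z) ⊢ (q_3, baba, BZ) ⊢ (q_2, aba, BBZ) ⊢ (q_2, aba, BZ) ⊢ (q_2, aba, Z) ⊢ (q_0, ba, BBZ)
No transition applies at (q_0, ba, BBZ); input not fully consumed.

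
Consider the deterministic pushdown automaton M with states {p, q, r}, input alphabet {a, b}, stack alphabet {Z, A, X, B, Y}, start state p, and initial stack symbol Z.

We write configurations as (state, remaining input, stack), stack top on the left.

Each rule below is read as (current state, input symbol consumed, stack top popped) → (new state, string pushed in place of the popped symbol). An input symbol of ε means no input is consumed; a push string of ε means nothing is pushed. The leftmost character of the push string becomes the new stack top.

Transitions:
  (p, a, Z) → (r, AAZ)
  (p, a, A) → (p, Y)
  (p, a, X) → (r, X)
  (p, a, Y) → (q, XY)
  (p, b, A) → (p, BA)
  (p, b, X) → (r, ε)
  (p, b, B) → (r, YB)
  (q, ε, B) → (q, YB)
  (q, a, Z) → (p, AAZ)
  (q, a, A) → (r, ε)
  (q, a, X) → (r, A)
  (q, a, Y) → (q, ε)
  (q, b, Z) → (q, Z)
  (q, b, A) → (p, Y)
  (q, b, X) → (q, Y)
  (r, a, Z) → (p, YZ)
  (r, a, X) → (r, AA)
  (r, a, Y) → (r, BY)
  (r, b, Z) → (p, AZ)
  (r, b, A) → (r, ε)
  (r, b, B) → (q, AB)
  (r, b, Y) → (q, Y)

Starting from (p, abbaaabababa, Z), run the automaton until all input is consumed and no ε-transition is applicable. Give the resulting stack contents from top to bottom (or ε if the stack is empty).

(p, abbaaabababa, Z) ⊢ (r, bbaaabababa, AAZ) ⊢ (r, baaabababa, AZ) ⊢ (r, aaabababa, Z) ⊢ (p, aabababa, YZ) ⊢ (q, abababa, XYZ) ⊢ (r, bababa, AYZ) ⊢ (r, ababa, YZ) ⊢ (r, baba, BYZ) ⊢ (q, aba, ABYZ) ⊢ (r, ba, BYZ) ⊢ (q, a, ABYZ) ⊢ (r, ε, BYZ)
All input consumed in state r with stack BYZ.

BYZ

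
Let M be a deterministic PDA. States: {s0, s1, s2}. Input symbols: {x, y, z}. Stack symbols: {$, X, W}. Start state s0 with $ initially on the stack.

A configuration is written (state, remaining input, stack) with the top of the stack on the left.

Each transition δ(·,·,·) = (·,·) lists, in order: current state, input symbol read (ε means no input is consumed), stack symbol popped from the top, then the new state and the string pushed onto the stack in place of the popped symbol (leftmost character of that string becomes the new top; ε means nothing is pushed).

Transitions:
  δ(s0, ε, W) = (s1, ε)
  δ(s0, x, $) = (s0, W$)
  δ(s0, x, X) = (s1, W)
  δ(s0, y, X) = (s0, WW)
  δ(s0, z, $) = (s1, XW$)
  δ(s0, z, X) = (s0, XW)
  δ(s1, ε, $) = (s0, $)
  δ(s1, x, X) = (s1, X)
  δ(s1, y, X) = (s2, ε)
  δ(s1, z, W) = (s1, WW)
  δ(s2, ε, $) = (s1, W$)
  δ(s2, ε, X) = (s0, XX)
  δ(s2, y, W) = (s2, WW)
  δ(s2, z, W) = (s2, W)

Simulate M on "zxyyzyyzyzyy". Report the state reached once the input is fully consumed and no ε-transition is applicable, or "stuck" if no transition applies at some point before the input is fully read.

s2

(s0, zxyyzyyzyzyy, $)
  read z, top $: go to s1, push XW$ → (s1, xyyzyyzyzyy, XW$)
  read x, top X: go to s1, push X → (s1, yyzyyzyzyy, XW$)
  read y, top X: go to s2, push ε → (s2, yzyyzyzyy, W$)
  read y, top W: go to s2, push WW → (s2, zyyzyzyy, WW$)
  read z, top W: go to s2, push W → (s2, yyzyzyy, WW$)
  read y, top W: go to s2, push WW → (s2, yzyzyy, WWW$)
  read y, top W: go to s2, push WW → (s2, zyzyy, WWWW$)
  read z, top W: go to s2, push W → (s2, yzyy, WWWW$)
  read y, top W: go to s2, push WW → (s2, zyy, WWWWW$)
  read z, top W: go to s2, push W → (s2, yy, WWWWW$)
  read y, top W: go to s2, push WW → (s2, y, WWWWWW$)
  read y, top W: go to s2, push WW → (s2, ε, WWWWWWW$)
All input consumed; M is in state s2.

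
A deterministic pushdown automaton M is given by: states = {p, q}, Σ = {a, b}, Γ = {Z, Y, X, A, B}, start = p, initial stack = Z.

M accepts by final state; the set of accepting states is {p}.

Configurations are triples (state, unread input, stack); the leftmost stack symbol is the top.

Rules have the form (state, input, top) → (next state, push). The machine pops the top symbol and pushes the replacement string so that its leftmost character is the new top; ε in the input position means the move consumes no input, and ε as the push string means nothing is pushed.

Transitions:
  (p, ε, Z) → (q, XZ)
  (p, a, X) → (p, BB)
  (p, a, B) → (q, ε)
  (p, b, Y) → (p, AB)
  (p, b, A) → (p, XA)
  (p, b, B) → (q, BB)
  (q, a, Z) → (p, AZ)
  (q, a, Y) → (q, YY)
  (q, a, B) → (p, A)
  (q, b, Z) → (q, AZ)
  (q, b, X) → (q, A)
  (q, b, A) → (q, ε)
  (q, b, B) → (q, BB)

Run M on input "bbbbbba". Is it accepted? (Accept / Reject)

Accept

(p, bbbbbba, Z)
  ε-move, top Z: go to q, push XZ → (q, bbbbbba, XZ)
  read b, top X: go to q, push A → (q, bbbbba, AZ)
  read b, top A: go to q, push ε → (q, bbbba, Z)
  read b, top Z: go to q, push AZ → (q, bbba, AZ)
  read b, top A: go to q, push ε → (q, bba, Z)
  read b, top Z: go to q, push AZ → (q, ba, AZ)
  read b, top A: go to q, push ε → (q, a, Z)
  read a, top Z: go to p, push AZ → (p, ε, AZ)
All input consumed; state p ∈ F.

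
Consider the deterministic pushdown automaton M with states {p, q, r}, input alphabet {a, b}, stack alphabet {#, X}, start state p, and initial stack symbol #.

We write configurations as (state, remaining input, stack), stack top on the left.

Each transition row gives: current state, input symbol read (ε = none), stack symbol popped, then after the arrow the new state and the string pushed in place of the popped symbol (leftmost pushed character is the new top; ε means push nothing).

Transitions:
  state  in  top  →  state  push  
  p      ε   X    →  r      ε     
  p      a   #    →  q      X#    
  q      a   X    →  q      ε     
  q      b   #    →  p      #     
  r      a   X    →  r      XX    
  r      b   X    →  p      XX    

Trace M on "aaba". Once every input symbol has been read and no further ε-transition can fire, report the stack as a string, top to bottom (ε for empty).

(p, aaba, #)
  read a, top #: go to q, push X# → (q, aba, X#)
  read a, top X: go to q, push ε → (q, ba, #)
  read b, top #: go to p, push # → (p, a, #)
  read a, top #: go to q, push X# → (q, ε, X#)
All input consumed in state q with stack X#.

X#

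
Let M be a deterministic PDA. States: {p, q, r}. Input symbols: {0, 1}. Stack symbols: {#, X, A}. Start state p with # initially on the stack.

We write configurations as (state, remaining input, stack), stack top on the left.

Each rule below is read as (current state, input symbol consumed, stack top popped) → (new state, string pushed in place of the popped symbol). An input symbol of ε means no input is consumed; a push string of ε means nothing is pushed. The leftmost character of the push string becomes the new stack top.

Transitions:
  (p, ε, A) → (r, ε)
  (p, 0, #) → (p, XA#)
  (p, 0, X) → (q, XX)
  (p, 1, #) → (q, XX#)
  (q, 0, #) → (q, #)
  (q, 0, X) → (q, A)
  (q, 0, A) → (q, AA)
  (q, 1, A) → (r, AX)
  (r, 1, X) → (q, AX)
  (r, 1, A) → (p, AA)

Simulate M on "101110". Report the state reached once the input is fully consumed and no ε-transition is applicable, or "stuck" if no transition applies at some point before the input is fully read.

(p, 101110, #)
  read 1, top #: go to q, push XX# → (q, 01110, XX#)
  read 0, top X: go to q, push A → (q, 1110, AX#)
  read 1, top A: go to r, push AX → (r, 110, AXX#)
  read 1, top A: go to p, push AA → (p, 10, AAXX#)
  ε-move, top A: go to r, push ε → (r, 10, AXX#)
  read 1, top A: go to p, push AA → (p, 0, AAXX#)
  ε-move, top A: go to r, push ε → (r, 0, AXX#)
No transition for (r, 0, top A); M blocks with input 0 remaining.

stuck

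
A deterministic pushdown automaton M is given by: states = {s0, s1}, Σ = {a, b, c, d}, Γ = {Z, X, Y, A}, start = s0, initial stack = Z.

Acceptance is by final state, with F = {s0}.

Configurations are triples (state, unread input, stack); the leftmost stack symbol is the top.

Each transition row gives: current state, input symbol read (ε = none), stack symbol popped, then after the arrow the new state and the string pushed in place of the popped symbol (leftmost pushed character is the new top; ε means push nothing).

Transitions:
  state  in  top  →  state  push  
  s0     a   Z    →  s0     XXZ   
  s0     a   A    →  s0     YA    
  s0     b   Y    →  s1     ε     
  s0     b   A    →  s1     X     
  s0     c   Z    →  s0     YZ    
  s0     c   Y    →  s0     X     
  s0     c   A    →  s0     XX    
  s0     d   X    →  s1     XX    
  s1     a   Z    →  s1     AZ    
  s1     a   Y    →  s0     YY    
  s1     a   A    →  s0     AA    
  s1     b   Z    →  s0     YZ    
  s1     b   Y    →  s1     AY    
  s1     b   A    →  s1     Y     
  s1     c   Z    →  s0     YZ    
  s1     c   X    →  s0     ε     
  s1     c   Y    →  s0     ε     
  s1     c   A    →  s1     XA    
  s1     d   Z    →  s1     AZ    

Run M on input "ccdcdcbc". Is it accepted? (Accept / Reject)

Reject

(s0, ccdcdcbc, Z)
  read c, top Z: go to s0, push YZ → (s0, cdcdcbc, YZ)
  read c, top Y: go to s0, push X → (s0, dcdcbc, XZ)
  read d, top X: go to s1, push XX → (s1, cdcbc, XXZ)
  read c, top X: go to s0, push ε → (s0, dcbc, XZ)
  read d, top X: go to s1, push XX → (s1, cbc, XXZ)
  read c, top X: go to s0, push ε → (s0, bc, XZ)
No transition applies at (s0, bc, XZ); input not fully consumed.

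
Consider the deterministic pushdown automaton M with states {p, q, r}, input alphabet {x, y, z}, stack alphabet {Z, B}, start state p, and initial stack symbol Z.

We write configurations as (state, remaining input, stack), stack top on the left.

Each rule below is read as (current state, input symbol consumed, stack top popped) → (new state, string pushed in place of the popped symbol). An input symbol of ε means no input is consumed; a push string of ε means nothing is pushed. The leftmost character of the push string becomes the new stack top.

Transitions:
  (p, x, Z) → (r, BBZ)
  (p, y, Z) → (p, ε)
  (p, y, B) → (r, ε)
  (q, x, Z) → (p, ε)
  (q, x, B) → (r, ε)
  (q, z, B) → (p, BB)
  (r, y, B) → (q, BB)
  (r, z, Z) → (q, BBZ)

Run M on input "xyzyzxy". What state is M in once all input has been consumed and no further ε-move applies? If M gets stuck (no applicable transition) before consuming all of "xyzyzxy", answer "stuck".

stuck

(p, xyzyzxy, Z)
  read x, top Z: go to r, push BBZ → (r, yzyzxy, BBZ)
  read y, top B: go to q, push BB → (q, zyzxy, BBBZ)
  read z, top B: go to p, push BB → (p, yzxy, BBBBZ)
  read y, top B: go to r, push ε → (r, zxy, BBBZ)
No transition for (r, z, top B); M blocks with input zxy remaining.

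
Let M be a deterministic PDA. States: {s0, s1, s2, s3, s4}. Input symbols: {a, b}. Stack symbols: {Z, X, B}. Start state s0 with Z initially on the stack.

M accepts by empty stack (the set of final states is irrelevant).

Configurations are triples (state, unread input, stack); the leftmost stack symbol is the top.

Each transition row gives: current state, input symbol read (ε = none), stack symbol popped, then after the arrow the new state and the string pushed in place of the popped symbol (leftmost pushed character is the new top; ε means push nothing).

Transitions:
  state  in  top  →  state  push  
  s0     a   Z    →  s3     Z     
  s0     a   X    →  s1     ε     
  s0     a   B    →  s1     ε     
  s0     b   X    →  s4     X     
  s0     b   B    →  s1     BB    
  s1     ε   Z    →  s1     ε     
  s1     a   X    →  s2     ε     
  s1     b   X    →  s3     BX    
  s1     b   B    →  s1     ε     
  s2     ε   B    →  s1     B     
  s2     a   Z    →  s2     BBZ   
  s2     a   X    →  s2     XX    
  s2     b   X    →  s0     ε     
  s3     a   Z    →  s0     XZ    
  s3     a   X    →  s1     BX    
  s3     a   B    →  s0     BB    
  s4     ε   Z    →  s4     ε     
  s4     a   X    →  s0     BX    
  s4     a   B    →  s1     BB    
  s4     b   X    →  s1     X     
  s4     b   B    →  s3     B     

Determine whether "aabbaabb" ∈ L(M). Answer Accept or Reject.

(s0, aabbaabb, Z) ⊢ (s3, abbaabb, Z) ⊢ (s0, bbaabb, XZ) ⊢ (s4, baabb, XZ) ⊢ (s1, aabb, XZ) ⊢ (s2, abb, Z) ⊢ (s2, bb, BBZ) ⊢ (s1, bb, BBZ) ⊢ (s1, b, BZ) ⊢ (s1, ε, Z) ⊢ (s1, ε, ε)
All input consumed and the stack is empty.

Accept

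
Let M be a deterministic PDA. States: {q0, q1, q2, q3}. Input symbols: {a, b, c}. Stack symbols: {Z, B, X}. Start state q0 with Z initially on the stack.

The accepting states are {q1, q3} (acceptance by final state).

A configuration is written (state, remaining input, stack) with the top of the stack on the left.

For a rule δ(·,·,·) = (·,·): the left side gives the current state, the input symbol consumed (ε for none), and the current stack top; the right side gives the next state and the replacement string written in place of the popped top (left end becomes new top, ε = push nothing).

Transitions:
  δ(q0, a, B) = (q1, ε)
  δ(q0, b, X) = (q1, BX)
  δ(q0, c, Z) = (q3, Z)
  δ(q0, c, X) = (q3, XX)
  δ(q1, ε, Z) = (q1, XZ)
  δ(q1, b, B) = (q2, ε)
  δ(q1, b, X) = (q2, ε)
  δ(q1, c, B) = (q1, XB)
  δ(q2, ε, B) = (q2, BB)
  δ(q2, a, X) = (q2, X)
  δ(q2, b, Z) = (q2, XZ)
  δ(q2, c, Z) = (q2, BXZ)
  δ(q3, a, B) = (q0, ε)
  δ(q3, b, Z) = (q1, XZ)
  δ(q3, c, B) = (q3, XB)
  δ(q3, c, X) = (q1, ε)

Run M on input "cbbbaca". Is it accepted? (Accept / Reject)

(q0, cbbbaca, Z)
  read c, top Z: go to q3, push Z → (q3, bbbaca, Z)
  read b, top Z: go to q1, push XZ → (q1, bbaca, XZ)
  read b, top X: go to q2, push ε → (q2, baca, Z)
  read b, top Z: go to q2, push XZ → (q2, aca, XZ)
  read a, top X: go to q2, push X → (q2, ca, XZ)
No transition applies at (q2, ca, XZ); input not fully consumed.

Reject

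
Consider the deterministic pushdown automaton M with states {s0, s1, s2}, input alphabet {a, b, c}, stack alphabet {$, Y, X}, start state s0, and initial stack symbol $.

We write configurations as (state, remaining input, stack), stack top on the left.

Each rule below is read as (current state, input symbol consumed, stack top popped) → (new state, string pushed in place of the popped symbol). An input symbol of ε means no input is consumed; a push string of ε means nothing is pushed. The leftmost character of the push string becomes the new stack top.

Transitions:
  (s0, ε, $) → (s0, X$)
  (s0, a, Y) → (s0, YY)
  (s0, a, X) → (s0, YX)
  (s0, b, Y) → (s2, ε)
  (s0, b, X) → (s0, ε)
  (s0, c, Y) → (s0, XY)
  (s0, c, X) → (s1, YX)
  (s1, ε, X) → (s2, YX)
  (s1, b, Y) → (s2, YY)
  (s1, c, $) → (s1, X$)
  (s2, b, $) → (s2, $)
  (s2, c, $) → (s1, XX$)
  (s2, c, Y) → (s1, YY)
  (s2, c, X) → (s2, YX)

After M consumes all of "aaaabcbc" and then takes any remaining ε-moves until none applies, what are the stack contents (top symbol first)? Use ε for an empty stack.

(s0, aaaabcbc, $)
  ε-move, top $: go to s0, push X$ → (s0, aaaabcbc, X$)
  read a, top X: go to s0, push YX → (s0, aaabcbc, YX$)
  read a, top Y: go to s0, push YY → (s0, aabcbc, YYX$)
  read a, top Y: go to s0, push YY → (s0, abcbc, YYYX$)
  read a, top Y: go to s0, push YY → (s0, bcbc, YYYYX$)
  read b, top Y: go to s2, push ε → (s2, cbc, YYYX$)
  read c, top Y: go to s1, push YY → (s1, bc, YYYYX$)
  read b, top Y: go to s2, push YY → (s2, c, YYYYYX$)
  read c, top Y: go to s1, push YY → (s1, ε, YYYYYYX$)
All input consumed in state s1 with stack YYYYYYX$.

YYYYYYX$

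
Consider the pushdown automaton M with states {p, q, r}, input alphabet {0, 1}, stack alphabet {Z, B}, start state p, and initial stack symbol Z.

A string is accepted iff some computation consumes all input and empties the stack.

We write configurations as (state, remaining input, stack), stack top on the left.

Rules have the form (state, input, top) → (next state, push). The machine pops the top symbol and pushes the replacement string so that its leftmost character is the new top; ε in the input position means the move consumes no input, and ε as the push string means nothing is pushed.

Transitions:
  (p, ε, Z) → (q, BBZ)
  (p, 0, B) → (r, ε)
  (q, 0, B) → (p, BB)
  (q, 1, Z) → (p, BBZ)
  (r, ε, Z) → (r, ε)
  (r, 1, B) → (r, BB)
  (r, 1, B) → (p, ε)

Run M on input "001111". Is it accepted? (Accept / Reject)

Reject

No computation consumes all input and empties the stack.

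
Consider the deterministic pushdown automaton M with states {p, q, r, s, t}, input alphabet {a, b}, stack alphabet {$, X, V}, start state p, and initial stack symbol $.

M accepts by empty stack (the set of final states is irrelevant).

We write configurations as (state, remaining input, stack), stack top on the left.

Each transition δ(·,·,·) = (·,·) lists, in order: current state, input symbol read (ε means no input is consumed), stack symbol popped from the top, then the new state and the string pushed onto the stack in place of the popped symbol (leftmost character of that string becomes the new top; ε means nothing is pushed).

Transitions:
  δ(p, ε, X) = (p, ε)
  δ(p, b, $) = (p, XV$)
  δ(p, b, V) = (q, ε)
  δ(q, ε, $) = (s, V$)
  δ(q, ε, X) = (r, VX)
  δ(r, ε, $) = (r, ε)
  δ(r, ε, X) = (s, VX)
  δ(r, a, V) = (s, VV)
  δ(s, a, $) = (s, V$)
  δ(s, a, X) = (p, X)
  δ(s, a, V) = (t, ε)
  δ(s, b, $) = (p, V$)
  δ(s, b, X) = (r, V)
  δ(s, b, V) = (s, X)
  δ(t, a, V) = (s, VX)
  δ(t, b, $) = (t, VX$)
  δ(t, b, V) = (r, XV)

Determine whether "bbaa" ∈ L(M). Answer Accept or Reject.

Reject

(p, bbaa, $)
  read b, top $: go to p, push XV$ → (p, baa, XV$)
  ε-move, top X: go to p, push ε → (p, baa, V$)
  read b, top V: go to q, push ε → (q, aa, $)
  ε-move, top $: go to s, push V$ → (s, aa, V$)
  read a, top V: go to t, push ε → (t, a, $)
No transition applies at (t, a, $); input not fully consumed.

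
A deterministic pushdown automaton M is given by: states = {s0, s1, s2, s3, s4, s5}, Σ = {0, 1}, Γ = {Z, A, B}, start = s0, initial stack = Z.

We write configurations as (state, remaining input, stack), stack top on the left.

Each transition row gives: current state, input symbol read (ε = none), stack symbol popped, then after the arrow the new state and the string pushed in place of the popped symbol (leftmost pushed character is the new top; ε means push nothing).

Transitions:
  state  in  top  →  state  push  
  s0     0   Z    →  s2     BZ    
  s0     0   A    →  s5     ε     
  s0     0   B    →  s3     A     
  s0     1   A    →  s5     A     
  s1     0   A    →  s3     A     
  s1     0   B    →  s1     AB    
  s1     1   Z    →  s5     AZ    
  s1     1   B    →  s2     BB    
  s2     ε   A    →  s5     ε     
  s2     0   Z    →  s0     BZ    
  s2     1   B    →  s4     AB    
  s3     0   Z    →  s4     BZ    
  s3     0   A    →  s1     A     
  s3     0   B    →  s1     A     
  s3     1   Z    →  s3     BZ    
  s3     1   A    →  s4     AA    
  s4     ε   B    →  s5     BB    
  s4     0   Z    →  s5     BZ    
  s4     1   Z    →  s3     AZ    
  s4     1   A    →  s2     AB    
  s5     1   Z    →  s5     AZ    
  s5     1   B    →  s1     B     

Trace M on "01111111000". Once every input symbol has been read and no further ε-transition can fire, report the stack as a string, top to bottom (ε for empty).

ABBBBZ

(s0, 01111111000, Z) ⊢ (s2, 1111111000, BZ) ⊢ (s4, 111111000, ABZ) ⊢ (s2, 11111000, ABBZ) ⊢ (s5, 11111000, BBZ) ⊢ (s1, 1111000, BBZ) ⊢ (s2, 111000, BBBZ) ⊢ (s4, 11000, ABBBZ) ⊢ (s2, 1000, ABBBBZ) ⊢ (s5, 1000, BBBBZ) ⊢ (s1, 000, BBBBZ) ⊢ (s1, 00, ABBBBZ) ⊢ (s3, 0, ABBBBZ) ⊢ (s1, ε, ABBBBZ)
All input consumed in state s1 with stack ABBBBZ.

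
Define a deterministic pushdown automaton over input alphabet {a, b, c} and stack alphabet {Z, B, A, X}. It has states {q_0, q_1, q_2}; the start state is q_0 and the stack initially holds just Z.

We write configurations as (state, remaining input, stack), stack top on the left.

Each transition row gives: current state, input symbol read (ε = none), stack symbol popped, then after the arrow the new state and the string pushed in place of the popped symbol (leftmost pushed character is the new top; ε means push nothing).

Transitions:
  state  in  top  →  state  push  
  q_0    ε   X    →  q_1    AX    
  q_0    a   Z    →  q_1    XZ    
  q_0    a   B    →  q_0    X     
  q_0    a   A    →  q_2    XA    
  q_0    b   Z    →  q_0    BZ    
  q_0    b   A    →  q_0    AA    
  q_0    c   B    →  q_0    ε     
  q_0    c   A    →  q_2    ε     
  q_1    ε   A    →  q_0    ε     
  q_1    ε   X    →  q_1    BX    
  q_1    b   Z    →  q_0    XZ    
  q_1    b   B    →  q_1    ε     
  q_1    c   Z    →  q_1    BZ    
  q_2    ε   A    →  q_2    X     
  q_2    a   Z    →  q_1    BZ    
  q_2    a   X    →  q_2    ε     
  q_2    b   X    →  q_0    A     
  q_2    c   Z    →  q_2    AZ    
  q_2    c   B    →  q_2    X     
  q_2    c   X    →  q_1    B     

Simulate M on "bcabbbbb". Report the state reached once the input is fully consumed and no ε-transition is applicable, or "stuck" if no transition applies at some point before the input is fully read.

q_1

(q_0, bcabbbbb, Z)
  read b, top Z: go to q_0, push BZ → (q_0, cabbbbb, BZ)
  read c, top B: go to q_0, push ε → (q_0, abbbbb, Z)
  read a, top Z: go to q_1, push XZ → (q_1, bbbbb, XZ)
  ε-move, top X: go to q_1, push BX → (q_1, bbbbb, BXZ)
  read b, top B: go to q_1, push ε → (q_1, bbbb, XZ)
  ε-move, top X: go to q_1, push BX → (q_1, bbbb, BXZ)
  read b, top B: go to q_1, push ε → (q_1, bbb, XZ)
  ε-move, top X: go to q_1, push BX → (q_1, bbb, BXZ)
  read b, top B: go to q_1, push ε → (q_1, bb, XZ)
  ε-move, top X: go to q_1, push BX → (q_1, bb, BXZ)
  read b, top B: go to q_1, push ε → (q_1, b, XZ)
  ε-move, top X: go to q_1, push BX → (q_1, b, BXZ)
  read b, top B: go to q_1, push ε → (q_1, ε, XZ)
  ε-move, top X: go to q_1, push BX → (q_1, ε, BXZ)
All input consumed; M is in state q_1.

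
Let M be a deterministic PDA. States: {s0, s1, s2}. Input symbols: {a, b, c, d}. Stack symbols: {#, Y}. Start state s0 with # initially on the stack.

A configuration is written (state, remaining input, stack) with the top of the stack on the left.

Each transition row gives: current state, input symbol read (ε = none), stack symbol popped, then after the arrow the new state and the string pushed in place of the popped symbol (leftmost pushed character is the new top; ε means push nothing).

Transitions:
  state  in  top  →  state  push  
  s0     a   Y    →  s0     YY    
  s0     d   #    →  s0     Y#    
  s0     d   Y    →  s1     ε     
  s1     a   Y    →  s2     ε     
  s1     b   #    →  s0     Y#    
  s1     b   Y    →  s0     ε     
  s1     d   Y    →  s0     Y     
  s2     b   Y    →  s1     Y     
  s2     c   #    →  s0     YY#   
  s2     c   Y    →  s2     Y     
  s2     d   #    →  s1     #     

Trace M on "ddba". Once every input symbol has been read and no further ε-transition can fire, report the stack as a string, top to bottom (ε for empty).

(s0, ddba, #)
  read d, top #: go to s0, push Y# → (s0, dba, Y#)
  read d, top Y: go to s1, push ε → (s1, ba, #)
  read b, top #: go to s0, push Y# → (s0, a, Y#)
  read a, top Y: go to s0, push YY → (s0, ε, YY#)
All input consumed in state s0 with stack YY#.

YY#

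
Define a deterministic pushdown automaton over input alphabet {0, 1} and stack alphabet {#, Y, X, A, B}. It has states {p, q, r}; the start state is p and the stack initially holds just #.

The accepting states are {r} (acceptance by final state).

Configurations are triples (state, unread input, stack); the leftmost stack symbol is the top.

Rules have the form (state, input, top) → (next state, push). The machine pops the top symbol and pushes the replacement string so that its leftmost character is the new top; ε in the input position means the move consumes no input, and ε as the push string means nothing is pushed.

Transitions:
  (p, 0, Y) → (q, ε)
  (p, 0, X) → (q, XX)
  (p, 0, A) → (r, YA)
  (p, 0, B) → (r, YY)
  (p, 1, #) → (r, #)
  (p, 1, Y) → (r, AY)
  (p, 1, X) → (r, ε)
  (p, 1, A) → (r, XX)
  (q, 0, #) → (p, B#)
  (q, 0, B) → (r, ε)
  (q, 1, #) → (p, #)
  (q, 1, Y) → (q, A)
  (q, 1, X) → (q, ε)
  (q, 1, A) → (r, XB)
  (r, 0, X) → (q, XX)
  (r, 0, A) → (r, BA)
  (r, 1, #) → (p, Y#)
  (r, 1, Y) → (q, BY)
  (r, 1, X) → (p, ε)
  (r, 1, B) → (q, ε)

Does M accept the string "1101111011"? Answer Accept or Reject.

Accept

(p, 1101111011, #)
  read 1, top #: go to r, push # → (r, 101111011, #)
  read 1, top #: go to p, push Y# → (p, 01111011, Y#)
  read 0, top Y: go to q, push ε → (q, 1111011, #)
  read 1, top #: go to p, push # → (p, 111011, #)
  read 1, top #: go to r, push # → (r, 11011, #)
  read 1, top #: go to p, push Y# → (p, 1011, Y#)
  read 1, top Y: go to r, push AY → (r, 011, AY#)
  read 0, top A: go to r, push BA → (r, 11, BAY#)
  read 1, top B: go to q, push ε → (q, 1, AY#)
  read 1, top A: go to r, push XB → (r, ε, XBY#)
All input consumed; state r ∈ F.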